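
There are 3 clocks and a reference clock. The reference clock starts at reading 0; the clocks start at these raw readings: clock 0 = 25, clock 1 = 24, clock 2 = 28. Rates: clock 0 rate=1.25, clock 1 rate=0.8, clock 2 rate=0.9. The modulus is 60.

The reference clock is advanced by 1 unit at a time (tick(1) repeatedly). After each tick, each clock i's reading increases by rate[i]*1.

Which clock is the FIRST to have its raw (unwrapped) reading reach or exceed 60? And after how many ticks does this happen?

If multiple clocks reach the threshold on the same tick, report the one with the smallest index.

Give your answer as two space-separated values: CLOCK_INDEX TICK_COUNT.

Answer: 0 28

Derivation:
clock 0: start=25, rate=1.25, needs 60-25 = 35; ticks = ceil(35/1.25) = ceil(28.0000) = 28; reading at tick 28 = 25 + 1.25*28 = 60.0000
clock 1: start=24, rate=0.8, needs 60-24 = 36; ticks = ceil(36/0.8) = ceil(45.0000) = 45; reading at tick 45 = 24 + 0.8*45 = 60.0000
clock 2: start=28, rate=0.9, needs 60-28 = 32; ticks = ceil(32/0.9) = ceil(35.5556) = 36; reading at tick 36 = 28 + 0.9*36 = 60.4000
Minimum tick count = 28; winners = [0]; smallest index = 0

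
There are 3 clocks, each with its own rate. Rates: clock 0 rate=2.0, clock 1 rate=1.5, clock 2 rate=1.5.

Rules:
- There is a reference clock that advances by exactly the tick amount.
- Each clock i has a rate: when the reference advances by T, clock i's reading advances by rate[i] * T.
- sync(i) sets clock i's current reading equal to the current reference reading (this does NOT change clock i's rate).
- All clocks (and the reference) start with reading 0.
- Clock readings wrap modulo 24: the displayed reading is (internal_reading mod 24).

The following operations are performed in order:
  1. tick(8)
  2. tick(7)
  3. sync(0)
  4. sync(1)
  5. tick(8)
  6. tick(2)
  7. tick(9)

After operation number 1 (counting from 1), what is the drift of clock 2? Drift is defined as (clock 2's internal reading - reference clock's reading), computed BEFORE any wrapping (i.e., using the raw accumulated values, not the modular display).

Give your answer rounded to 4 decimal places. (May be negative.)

Answer: 4.0000

Derivation:
After op 1 tick(8): ref=8.0000 raw=[16.0000 12.0000 12.0000]
Drift of clock 2 after op 1: 12.0000 - 8.0000 = 4.0000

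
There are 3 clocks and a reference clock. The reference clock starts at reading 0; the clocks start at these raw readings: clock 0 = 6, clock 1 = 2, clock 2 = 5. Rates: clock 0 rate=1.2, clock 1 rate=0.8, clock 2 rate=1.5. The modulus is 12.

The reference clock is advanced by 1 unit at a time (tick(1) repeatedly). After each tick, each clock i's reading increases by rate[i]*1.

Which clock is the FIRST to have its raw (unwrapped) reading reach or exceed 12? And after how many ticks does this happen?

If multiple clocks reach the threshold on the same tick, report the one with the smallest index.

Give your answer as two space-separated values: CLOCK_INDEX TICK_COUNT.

clock 0: start=6, rate=1.2, needs 12-6 = 6; ticks = ceil(6/1.2) = ceil(5.0000) = 5; reading at tick 5 = 6 + 1.2*5 = 12.0000
clock 1: start=2, rate=0.8, needs 12-2 = 10; ticks = ceil(10/0.8) = ceil(12.5000) = 13; reading at tick 13 = 2 + 0.8*13 = 12.4000
clock 2: start=5, rate=1.5, needs 12-5 = 7; ticks = ceil(7/1.5) = ceil(4.6667) = 5; reading at tick 5 = 5 + 1.5*5 = 12.5000
Minimum tick count = 5; winners = [0, 2]; smallest index = 0

Answer: 0 5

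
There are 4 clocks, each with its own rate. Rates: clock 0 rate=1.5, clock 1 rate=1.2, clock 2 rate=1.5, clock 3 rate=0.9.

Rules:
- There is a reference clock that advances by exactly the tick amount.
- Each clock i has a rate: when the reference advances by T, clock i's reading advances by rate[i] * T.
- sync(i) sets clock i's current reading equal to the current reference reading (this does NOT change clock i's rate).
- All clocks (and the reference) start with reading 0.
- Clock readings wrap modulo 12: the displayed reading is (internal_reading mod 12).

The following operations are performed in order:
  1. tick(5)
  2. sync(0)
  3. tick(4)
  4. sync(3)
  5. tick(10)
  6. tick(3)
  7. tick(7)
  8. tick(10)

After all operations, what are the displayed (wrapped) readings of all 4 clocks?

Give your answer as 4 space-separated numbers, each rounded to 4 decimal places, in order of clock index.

Answer: 8.0000 10.8000 10.5000 0.0000

Derivation:
After op 1 tick(5): ref=5.0000 raw=[7.5000 6.0000 7.5000 4.5000]
After op 2 sync(0): ref=5.0000 raw=[5.0000 6.0000 7.5000 4.5000]
After op 3 tick(4): ref=9.0000 raw=[11.0000 10.8000 13.5000 8.1000]
After op 4 sync(3): ref=9.0000 raw=[11.0000 10.8000 13.5000 9.0000]
After op 5 tick(10): ref=19.0000 raw=[26.0000 22.8000 28.5000 18.0000]
After op 6 tick(3): ref=22.0000 raw=[30.5000 26.4000 33.0000 20.7000]
After op 7 tick(7): ref=29.0000 raw=[41.0000 34.8000 43.5000 27.0000]
After op 8 tick(10): ref=39.0000 raw=[56.0000 46.8000 58.5000 36.0000]
Wrap final raw readings (mod 12): 56.0000 mod 12 = 8.0000; 46.8000 mod 12 = 10.8000; 58.5000 mod 12 = 10.5000; 36.0000 mod 12 = 0.0000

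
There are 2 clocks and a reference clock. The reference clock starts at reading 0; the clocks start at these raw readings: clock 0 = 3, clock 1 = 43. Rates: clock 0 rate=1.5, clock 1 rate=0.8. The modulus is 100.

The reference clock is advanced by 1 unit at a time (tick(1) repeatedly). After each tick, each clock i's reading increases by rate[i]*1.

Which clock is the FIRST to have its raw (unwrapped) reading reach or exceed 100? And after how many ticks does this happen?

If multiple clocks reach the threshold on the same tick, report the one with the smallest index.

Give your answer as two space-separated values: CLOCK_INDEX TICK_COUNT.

Answer: 0 65

Derivation:
clock 0: start=3, rate=1.5, needs 100-3 = 97; ticks = ceil(97/1.5) = ceil(64.6667) = 65; reading at tick 65 = 3 + 1.5*65 = 100.5000
clock 1: start=43, rate=0.8, needs 100-43 = 57; ticks = ceil(57/0.8) = ceil(71.2500) = 72; reading at tick 72 = 43 + 0.8*72 = 100.6000
Minimum tick count = 65; winners = [0]; smallest index = 0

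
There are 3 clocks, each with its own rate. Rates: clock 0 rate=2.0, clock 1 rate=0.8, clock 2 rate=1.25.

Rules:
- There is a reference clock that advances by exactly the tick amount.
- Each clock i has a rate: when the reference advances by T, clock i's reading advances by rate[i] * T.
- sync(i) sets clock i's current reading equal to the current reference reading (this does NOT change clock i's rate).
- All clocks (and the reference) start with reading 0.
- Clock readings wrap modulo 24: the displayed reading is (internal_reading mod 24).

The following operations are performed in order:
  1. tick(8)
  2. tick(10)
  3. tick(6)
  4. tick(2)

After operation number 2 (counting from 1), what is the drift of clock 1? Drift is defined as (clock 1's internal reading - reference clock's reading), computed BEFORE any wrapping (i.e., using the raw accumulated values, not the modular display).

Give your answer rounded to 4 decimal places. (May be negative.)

After op 1 tick(8): ref=8.0000 raw=[16.0000 6.4000 10.0000]
After op 2 tick(10): ref=18.0000 raw=[36.0000 14.4000 22.5000]
Drift of clock 1 after op 2: 14.4000 - 18.0000 = -3.6000

Answer: -3.6000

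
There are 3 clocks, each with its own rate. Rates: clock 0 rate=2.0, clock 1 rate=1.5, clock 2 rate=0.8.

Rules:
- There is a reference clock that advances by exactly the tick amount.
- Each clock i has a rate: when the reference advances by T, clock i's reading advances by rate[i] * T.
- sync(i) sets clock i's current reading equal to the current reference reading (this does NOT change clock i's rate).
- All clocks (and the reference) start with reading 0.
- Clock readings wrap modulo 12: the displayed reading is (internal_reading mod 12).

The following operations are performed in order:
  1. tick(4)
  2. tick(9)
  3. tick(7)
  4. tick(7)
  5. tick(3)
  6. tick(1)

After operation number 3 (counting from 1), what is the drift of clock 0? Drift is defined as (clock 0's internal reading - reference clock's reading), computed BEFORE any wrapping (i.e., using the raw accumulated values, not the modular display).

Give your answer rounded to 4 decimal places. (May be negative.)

Answer: 20.0000

Derivation:
After op 1 tick(4): ref=4.0000 raw=[8.0000 6.0000 3.2000]
After op 2 tick(9): ref=13.0000 raw=[26.0000 19.5000 10.4000]
After op 3 tick(7): ref=20.0000 raw=[40.0000 30.0000 16.0000]
Drift of clock 0 after op 3: 40.0000 - 20.0000 = 20.0000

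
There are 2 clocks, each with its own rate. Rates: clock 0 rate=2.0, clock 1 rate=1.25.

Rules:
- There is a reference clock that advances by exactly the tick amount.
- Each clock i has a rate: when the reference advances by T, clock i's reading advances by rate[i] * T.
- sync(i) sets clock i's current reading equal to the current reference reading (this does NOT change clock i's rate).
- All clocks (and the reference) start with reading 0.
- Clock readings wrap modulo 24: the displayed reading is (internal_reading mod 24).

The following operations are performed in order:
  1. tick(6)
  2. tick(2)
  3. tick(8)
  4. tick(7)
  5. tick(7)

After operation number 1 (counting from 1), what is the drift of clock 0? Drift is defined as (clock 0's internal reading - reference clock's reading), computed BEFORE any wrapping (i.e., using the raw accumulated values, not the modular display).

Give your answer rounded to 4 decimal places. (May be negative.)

After op 1 tick(6): ref=6.0000 raw=[12.0000 7.5000]
Drift of clock 0 after op 1: 12.0000 - 6.0000 = 6.0000

Answer: 6.0000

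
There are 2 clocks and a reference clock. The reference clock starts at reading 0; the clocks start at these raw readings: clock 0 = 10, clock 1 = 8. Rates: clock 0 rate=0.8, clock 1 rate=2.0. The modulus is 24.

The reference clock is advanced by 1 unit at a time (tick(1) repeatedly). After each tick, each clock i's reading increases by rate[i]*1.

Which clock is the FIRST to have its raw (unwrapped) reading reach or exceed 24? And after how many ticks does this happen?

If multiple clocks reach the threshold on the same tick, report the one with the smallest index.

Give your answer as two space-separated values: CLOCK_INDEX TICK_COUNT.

clock 0: start=10, rate=0.8, needs 24-10 = 14; ticks = ceil(14/0.8) = ceil(17.5000) = 18; reading at tick 18 = 10 + 0.8*18 = 24.4000
clock 1: start=8, rate=2.0, needs 24-8 = 16; ticks = ceil(16/2.0) = ceil(8.0000) = 8; reading at tick 8 = 8 + 2.0*8 = 24.0000
Minimum tick count = 8; winners = [1]; smallest index = 1

Answer: 1 8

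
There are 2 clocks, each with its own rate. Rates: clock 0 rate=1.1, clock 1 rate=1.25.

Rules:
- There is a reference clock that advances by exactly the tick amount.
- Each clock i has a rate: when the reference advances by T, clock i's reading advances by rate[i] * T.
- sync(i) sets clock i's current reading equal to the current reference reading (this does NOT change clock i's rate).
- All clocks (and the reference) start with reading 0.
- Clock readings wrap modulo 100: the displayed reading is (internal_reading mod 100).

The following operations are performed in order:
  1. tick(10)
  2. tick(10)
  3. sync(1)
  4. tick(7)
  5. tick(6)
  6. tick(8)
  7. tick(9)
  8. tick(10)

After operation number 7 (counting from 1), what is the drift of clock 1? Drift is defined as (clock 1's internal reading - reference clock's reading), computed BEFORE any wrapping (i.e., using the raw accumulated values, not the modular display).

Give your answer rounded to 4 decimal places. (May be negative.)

After op 1 tick(10): ref=10.0000 raw=[11.0000 12.5000]
After op 2 tick(10): ref=20.0000 raw=[22.0000 25.0000]
After op 3 sync(1): ref=20.0000 raw=[22.0000 20.0000]
After op 4 tick(7): ref=27.0000 raw=[29.7000 28.7500]
After op 5 tick(6): ref=33.0000 raw=[36.3000 36.2500]
After op 6 tick(8): ref=41.0000 raw=[45.1000 46.2500]
After op 7 tick(9): ref=50.0000 raw=[55.0000 57.5000]
Drift of clock 1 after op 7: 57.5000 - 50.0000 = 7.5000

Answer: 7.5000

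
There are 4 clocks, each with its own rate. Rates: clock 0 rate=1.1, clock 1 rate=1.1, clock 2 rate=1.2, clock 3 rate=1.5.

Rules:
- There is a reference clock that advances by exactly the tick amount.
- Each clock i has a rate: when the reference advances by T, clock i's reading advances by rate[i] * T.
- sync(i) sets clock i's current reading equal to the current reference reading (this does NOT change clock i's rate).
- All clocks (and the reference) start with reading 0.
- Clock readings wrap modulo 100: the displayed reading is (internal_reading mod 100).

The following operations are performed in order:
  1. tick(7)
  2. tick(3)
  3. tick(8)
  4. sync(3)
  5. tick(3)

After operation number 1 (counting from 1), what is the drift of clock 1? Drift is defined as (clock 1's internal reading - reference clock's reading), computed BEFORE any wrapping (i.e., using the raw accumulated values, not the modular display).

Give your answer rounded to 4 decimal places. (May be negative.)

Answer: 0.7000

Derivation:
After op 1 tick(7): ref=7.0000 raw=[7.7000 7.7000 8.4000 10.5000]
Drift of clock 1 after op 1: 7.7000 - 7.0000 = 0.7000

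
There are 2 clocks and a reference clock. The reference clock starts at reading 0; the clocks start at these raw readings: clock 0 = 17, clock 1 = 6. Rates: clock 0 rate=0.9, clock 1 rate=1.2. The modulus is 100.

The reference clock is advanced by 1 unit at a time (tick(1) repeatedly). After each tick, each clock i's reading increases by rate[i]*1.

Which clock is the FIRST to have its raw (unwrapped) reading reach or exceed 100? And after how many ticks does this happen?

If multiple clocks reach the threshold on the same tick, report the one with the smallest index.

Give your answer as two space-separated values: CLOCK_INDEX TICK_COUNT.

clock 0: start=17, rate=0.9, needs 100-17 = 83; ticks = ceil(83/0.9) = ceil(92.2222) = 93; reading at tick 93 = 17 + 0.9*93 = 100.7000
clock 1: start=6, rate=1.2, needs 100-6 = 94; ticks = ceil(94/1.2) = ceil(78.3333) = 79; reading at tick 79 = 6 + 1.2*79 = 100.8000
Minimum tick count = 79; winners = [1]; smallest index = 1

Answer: 1 79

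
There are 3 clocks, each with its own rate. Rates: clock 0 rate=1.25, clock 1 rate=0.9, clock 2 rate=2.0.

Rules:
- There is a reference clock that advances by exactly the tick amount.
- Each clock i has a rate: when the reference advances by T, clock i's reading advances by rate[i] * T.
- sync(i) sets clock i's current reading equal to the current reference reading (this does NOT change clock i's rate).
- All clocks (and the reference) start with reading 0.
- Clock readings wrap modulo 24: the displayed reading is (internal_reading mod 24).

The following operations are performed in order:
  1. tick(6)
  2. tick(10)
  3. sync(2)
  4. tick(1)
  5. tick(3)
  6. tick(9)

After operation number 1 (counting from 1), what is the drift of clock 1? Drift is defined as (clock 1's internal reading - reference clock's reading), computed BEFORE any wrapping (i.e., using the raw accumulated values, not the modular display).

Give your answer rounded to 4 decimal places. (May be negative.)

Answer: -0.6000

Derivation:
After op 1 tick(6): ref=6.0000 raw=[7.5000 5.4000 12.0000]
Drift of clock 1 after op 1: 5.4000 - 6.0000 = -0.6000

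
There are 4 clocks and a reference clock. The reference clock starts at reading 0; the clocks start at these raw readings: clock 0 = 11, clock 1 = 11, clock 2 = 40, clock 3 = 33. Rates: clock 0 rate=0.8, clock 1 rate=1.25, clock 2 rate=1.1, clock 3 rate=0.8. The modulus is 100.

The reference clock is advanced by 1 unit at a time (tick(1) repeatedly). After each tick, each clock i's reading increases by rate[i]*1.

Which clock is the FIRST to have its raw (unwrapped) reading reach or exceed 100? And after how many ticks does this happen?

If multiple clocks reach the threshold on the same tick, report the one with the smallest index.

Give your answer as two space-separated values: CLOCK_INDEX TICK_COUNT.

clock 0: start=11, rate=0.8, needs 100-11 = 89; ticks = ceil(89/0.8) = ceil(111.2500) = 112; reading at tick 112 = 11 + 0.8*112 = 100.6000
clock 1: start=11, rate=1.25, needs 100-11 = 89; ticks = ceil(89/1.25) = ceil(71.2000) = 72; reading at tick 72 = 11 + 1.25*72 = 101.0000
clock 2: start=40, rate=1.1, needs 100-40 = 60; ticks = ceil(60/1.1) = ceil(54.5455) = 55; reading at tick 55 = 40 + 1.1*55 = 100.5000
clock 3: start=33, rate=0.8, needs 100-33 = 67; ticks = ceil(67/0.8) = ceil(83.7500) = 84; reading at tick 84 = 33 + 0.8*84 = 100.2000
Minimum tick count = 55; winners = [2]; smallest index = 2

Answer: 2 55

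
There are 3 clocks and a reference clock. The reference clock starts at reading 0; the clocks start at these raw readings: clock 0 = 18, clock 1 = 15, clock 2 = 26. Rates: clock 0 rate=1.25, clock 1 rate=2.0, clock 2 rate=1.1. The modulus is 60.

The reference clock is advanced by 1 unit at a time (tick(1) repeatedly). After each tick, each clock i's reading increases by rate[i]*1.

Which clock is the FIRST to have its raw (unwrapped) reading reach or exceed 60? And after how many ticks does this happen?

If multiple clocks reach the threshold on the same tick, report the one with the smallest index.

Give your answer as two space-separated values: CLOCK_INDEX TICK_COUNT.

Answer: 1 23

Derivation:
clock 0: start=18, rate=1.25, needs 60-18 = 42; ticks = ceil(42/1.25) = ceil(33.6000) = 34; reading at tick 34 = 18 + 1.25*34 = 60.5000
clock 1: start=15, rate=2.0, needs 60-15 = 45; ticks = ceil(45/2.0) = ceil(22.5000) = 23; reading at tick 23 = 15 + 2.0*23 = 61.0000
clock 2: start=26, rate=1.1, needs 60-26 = 34; ticks = ceil(34/1.1) = ceil(30.9091) = 31; reading at tick 31 = 26 + 1.1*31 = 60.1000
Minimum tick count = 23; winners = [1]; smallest index = 1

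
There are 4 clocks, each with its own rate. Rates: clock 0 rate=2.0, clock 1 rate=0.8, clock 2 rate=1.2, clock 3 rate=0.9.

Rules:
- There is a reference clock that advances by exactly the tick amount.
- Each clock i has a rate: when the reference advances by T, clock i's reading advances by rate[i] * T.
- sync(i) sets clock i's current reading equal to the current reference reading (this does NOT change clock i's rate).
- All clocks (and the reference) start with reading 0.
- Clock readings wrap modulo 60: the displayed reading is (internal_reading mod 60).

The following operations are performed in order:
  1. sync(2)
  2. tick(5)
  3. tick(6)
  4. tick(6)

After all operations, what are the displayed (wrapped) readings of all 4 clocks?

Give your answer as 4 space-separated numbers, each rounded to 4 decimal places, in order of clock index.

After op 1 sync(2): ref=0.0000 raw=[0.0000 0.0000 0.0000 0.0000]
After op 2 tick(5): ref=5.0000 raw=[10.0000 4.0000 6.0000 4.5000]
After op 3 tick(6): ref=11.0000 raw=[22.0000 8.8000 13.2000 9.9000]
After op 4 tick(6): ref=17.0000 raw=[34.0000 13.6000 20.4000 15.3000]
Wrap final raw readings (mod 60): 34.0000 mod 60 = 34.0000; 13.6000 mod 60 = 13.6000; 20.4000 mod 60 = 20.4000; 15.3000 mod 60 = 15.3000

Answer: 34.0000 13.6000 20.4000 15.3000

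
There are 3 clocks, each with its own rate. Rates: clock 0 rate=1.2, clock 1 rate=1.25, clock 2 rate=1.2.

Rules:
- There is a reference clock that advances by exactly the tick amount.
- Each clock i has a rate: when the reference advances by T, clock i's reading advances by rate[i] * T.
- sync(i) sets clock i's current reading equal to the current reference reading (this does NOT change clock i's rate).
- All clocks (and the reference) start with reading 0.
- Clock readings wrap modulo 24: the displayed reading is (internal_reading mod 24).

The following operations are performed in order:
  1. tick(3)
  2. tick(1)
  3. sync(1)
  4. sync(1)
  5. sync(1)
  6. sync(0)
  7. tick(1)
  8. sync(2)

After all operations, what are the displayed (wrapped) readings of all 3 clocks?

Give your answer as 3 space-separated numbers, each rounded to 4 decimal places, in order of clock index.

Answer: 5.2000 5.2500 5.0000

Derivation:
After op 1 tick(3): ref=3.0000 raw=[3.6000 3.7500 3.6000]
After op 2 tick(1): ref=4.0000 raw=[4.8000 5.0000 4.8000]
After op 3 sync(1): ref=4.0000 raw=[4.8000 4.0000 4.8000]
After op 4 sync(1): ref=4.0000 raw=[4.8000 4.0000 4.8000]
After op 5 sync(1): ref=4.0000 raw=[4.8000 4.0000 4.8000]
After op 6 sync(0): ref=4.0000 raw=[4.0000 4.0000 4.8000]
After op 7 tick(1): ref=5.0000 raw=[5.2000 5.2500 6.0000]
After op 8 sync(2): ref=5.0000 raw=[5.2000 5.2500 5.0000]
Wrap final raw readings (mod 24): 5.2000 mod 24 = 5.2000; 5.2500 mod 24 = 5.2500; 5.0000 mod 24 = 5.0000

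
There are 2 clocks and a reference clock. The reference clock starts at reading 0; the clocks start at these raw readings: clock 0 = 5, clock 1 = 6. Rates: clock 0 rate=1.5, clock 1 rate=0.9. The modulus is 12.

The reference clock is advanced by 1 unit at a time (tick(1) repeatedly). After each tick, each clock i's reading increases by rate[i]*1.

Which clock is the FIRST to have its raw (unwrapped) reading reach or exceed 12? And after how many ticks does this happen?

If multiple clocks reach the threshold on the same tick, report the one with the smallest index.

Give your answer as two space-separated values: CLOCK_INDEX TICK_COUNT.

Answer: 0 5

Derivation:
clock 0: start=5, rate=1.5, needs 12-5 = 7; ticks = ceil(7/1.5) = ceil(4.6667) = 5; reading at tick 5 = 5 + 1.5*5 = 12.5000
clock 1: start=6, rate=0.9, needs 12-6 = 6; ticks = ceil(6/0.9) = ceil(6.6667) = 7; reading at tick 7 = 6 + 0.9*7 = 12.3000
Minimum tick count = 5; winners = [0]; smallest index = 0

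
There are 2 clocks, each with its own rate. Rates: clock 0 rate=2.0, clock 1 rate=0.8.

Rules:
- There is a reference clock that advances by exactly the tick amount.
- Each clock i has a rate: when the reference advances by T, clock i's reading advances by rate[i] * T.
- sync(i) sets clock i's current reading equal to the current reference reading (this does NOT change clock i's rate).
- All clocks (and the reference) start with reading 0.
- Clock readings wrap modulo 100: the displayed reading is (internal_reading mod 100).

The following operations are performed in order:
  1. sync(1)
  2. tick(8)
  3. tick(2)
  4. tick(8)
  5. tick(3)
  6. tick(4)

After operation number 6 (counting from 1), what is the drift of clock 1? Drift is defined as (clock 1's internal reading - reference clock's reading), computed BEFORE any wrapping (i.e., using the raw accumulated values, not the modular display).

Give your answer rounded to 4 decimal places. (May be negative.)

Answer: -5.0000

Derivation:
After op 1 sync(1): ref=0.0000 raw=[0.0000 0.0000]
After op 2 tick(8): ref=8.0000 raw=[16.0000 6.4000]
After op 3 tick(2): ref=10.0000 raw=[20.0000 8.0000]
After op 4 tick(8): ref=18.0000 raw=[36.0000 14.4000]
After op 5 tick(3): ref=21.0000 raw=[42.0000 16.8000]
After op 6 tick(4): ref=25.0000 raw=[50.0000 20.0000]
Drift of clock 1 after op 6: 20.0000 - 25.0000 = -5.0000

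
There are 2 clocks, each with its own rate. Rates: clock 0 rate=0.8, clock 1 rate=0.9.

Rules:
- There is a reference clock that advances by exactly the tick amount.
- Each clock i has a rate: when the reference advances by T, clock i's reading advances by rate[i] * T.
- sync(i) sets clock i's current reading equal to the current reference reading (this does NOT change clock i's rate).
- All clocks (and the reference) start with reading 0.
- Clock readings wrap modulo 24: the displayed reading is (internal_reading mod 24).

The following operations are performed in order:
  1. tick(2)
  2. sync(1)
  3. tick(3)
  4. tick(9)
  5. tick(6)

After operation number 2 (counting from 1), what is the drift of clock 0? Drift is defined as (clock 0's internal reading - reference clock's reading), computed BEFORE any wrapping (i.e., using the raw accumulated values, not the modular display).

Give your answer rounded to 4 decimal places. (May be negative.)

Answer: -0.4000

Derivation:
After op 1 tick(2): ref=2.0000 raw=[1.6000 1.8000]
After op 2 sync(1): ref=2.0000 raw=[1.6000 2.0000]
Drift of clock 0 after op 2: 1.6000 - 2.0000 = -0.4000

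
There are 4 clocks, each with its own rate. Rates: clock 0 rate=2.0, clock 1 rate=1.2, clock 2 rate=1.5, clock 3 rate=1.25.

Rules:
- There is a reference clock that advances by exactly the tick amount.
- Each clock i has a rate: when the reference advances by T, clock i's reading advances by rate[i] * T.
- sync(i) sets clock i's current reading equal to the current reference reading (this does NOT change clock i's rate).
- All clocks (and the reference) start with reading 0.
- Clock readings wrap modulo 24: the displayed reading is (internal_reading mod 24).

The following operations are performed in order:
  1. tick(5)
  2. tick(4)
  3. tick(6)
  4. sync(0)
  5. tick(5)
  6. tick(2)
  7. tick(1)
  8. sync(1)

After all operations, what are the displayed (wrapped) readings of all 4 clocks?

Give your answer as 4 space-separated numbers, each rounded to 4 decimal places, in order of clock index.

Answer: 7.0000 23.0000 10.5000 4.7500

Derivation:
After op 1 tick(5): ref=5.0000 raw=[10.0000 6.0000 7.5000 6.2500]
After op 2 tick(4): ref=9.0000 raw=[18.0000 10.8000 13.5000 11.2500]
After op 3 tick(6): ref=15.0000 raw=[30.0000 18.0000 22.5000 18.7500]
After op 4 sync(0): ref=15.0000 raw=[15.0000 18.0000 22.5000 18.7500]
After op 5 tick(5): ref=20.0000 raw=[25.0000 24.0000 30.0000 25.0000]
After op 6 tick(2): ref=22.0000 raw=[29.0000 26.4000 33.0000 27.5000]
After op 7 tick(1): ref=23.0000 raw=[31.0000 27.6000 34.5000 28.7500]
After op 8 sync(1): ref=23.0000 raw=[31.0000 23.0000 34.5000 28.7500]
Wrap final raw readings (mod 24): 31.0000 mod 24 = 7.0000; 23.0000 mod 24 = 23.0000; 34.5000 mod 24 = 10.5000; 28.7500 mod 24 = 4.7500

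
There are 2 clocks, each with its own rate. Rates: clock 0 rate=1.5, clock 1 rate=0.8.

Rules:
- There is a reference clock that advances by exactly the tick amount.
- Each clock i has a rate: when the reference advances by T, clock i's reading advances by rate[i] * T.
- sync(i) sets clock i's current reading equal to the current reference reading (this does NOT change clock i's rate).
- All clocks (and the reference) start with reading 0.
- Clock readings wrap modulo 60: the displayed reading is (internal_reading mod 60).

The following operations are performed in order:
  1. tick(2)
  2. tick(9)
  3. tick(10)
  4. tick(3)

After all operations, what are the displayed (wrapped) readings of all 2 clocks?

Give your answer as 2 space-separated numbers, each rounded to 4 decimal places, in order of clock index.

After op 1 tick(2): ref=2.0000 raw=[3.0000 1.6000]
After op 2 tick(9): ref=11.0000 raw=[16.5000 8.8000]
After op 3 tick(10): ref=21.0000 raw=[31.5000 16.8000]
After op 4 tick(3): ref=24.0000 raw=[36.0000 19.2000]
Wrap final raw readings (mod 60): 36.0000 mod 60 = 36.0000; 19.2000 mod 60 = 19.2000

Answer: 36.0000 19.2000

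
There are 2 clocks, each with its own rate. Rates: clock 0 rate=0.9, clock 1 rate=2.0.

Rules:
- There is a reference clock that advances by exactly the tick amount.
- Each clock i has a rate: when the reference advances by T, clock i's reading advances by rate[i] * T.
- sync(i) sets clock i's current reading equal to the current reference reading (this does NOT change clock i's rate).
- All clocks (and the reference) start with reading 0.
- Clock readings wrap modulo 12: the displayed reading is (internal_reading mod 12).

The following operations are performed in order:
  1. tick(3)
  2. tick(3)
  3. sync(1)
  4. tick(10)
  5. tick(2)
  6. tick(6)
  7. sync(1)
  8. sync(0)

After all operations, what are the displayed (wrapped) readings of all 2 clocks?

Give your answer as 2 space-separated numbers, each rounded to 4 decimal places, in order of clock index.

Answer: 0.0000 0.0000

Derivation:
After op 1 tick(3): ref=3.0000 raw=[2.7000 6.0000]
After op 2 tick(3): ref=6.0000 raw=[5.4000 12.0000]
After op 3 sync(1): ref=6.0000 raw=[5.4000 6.0000]
After op 4 tick(10): ref=16.0000 raw=[14.4000 26.0000]
After op 5 tick(2): ref=18.0000 raw=[16.2000 30.0000]
After op 6 tick(6): ref=24.0000 raw=[21.6000 42.0000]
After op 7 sync(1): ref=24.0000 raw=[21.6000 24.0000]
After op 8 sync(0): ref=24.0000 raw=[24.0000 24.0000]
Wrap final raw readings (mod 12): 24.0000 mod 12 = 0.0000; 24.0000 mod 12 = 0.0000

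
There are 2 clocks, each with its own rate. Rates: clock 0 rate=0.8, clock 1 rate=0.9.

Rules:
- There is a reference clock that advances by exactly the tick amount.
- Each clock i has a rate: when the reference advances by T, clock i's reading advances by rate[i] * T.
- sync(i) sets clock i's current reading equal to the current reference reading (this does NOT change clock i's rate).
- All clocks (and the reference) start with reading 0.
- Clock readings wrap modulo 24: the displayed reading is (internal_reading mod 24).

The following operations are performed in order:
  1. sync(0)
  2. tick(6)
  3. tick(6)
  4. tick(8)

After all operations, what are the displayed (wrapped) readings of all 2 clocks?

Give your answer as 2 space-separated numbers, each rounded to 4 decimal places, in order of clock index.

After op 1 sync(0): ref=0.0000 raw=[0.0000 0.0000]
After op 2 tick(6): ref=6.0000 raw=[4.8000 5.4000]
After op 3 tick(6): ref=12.0000 raw=[9.6000 10.8000]
After op 4 tick(8): ref=20.0000 raw=[16.0000 18.0000]
Wrap final raw readings (mod 24): 16.0000 mod 24 = 16.0000; 18.0000 mod 24 = 18.0000

Answer: 16.0000 18.0000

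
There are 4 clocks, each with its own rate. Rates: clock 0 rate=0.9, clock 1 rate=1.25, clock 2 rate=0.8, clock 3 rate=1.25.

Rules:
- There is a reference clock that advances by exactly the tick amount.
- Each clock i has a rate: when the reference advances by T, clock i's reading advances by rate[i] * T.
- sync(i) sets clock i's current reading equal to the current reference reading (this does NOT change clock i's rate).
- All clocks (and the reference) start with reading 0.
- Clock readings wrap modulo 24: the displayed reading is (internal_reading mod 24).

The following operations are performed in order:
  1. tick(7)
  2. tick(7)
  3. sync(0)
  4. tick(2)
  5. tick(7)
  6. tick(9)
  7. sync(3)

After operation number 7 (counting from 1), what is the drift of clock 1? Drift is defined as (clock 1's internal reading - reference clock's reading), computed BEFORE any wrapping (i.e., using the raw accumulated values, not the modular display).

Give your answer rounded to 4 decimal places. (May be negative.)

After op 1 tick(7): ref=7.0000 raw=[6.3000 8.7500 5.6000 8.7500]
After op 2 tick(7): ref=14.0000 raw=[12.6000 17.5000 11.2000 17.5000]
After op 3 sync(0): ref=14.0000 raw=[14.0000 17.5000 11.2000 17.5000]
After op 4 tick(2): ref=16.0000 raw=[15.8000 20.0000 12.8000 20.0000]
After op 5 tick(7): ref=23.0000 raw=[22.1000 28.7500 18.4000 28.7500]
After op 6 tick(9): ref=32.0000 raw=[30.2000 40.0000 25.6000 40.0000]
After op 7 sync(3): ref=32.0000 raw=[30.2000 40.0000 25.6000 32.0000]
Drift of clock 1 after op 7: 40.0000 - 32.0000 = 8.0000

Answer: 8.0000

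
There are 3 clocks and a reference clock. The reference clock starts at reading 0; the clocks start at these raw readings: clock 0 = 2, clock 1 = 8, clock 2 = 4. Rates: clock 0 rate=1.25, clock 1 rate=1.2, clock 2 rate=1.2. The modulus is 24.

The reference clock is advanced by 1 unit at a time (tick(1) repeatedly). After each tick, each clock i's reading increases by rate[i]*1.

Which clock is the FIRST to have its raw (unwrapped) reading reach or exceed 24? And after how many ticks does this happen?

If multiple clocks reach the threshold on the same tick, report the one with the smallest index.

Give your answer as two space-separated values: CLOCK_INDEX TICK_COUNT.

Answer: 1 14

Derivation:
clock 0: start=2, rate=1.25, needs 24-2 = 22; ticks = ceil(22/1.25) = ceil(17.6000) = 18; reading at tick 18 = 2 + 1.25*18 = 24.5000
clock 1: start=8, rate=1.2, needs 24-8 = 16; ticks = ceil(16/1.2) = ceil(13.3333) = 14; reading at tick 14 = 8 + 1.2*14 = 24.8000
clock 2: start=4, rate=1.2, needs 24-4 = 20; ticks = ceil(20/1.2) = ceil(16.6667) = 17; reading at tick 17 = 4 + 1.2*17 = 24.4000
Minimum tick count = 14; winners = [1]; smallest index = 1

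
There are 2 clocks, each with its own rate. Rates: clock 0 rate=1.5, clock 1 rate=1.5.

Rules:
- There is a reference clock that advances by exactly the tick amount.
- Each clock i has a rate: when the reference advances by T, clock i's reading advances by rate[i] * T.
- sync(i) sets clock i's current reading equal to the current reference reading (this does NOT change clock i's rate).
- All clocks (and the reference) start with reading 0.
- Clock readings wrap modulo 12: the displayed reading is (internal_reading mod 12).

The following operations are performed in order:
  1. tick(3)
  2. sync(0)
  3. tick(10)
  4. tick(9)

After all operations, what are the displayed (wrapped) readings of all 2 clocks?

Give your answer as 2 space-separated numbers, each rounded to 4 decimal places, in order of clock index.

Answer: 7.5000 9.0000

Derivation:
After op 1 tick(3): ref=3.0000 raw=[4.5000 4.5000]
After op 2 sync(0): ref=3.0000 raw=[3.0000 4.5000]
After op 3 tick(10): ref=13.0000 raw=[18.0000 19.5000]
After op 4 tick(9): ref=22.0000 raw=[31.5000 33.0000]
Wrap final raw readings (mod 12): 31.5000 mod 12 = 7.5000; 33.0000 mod 12 = 9.0000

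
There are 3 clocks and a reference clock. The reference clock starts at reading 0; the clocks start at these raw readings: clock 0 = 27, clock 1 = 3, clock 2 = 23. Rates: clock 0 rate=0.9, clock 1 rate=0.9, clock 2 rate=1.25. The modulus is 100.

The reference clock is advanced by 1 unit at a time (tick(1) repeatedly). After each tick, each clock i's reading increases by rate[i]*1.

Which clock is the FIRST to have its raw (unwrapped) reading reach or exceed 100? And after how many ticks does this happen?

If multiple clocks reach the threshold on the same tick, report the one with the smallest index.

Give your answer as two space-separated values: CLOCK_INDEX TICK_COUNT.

Answer: 2 62

Derivation:
clock 0: start=27, rate=0.9, needs 100-27 = 73; ticks = ceil(73/0.9) = ceil(81.1111) = 82; reading at tick 82 = 27 + 0.9*82 = 100.8000
clock 1: start=3, rate=0.9, needs 100-3 = 97; ticks = ceil(97/0.9) = ceil(107.7778) = 108; reading at tick 108 = 3 + 0.9*108 = 100.2000
clock 2: start=23, rate=1.25, needs 100-23 = 77; ticks = ceil(77/1.25) = ceil(61.6000) = 62; reading at tick 62 = 23 + 1.25*62 = 100.5000
Minimum tick count = 62; winners = [2]; smallest index = 2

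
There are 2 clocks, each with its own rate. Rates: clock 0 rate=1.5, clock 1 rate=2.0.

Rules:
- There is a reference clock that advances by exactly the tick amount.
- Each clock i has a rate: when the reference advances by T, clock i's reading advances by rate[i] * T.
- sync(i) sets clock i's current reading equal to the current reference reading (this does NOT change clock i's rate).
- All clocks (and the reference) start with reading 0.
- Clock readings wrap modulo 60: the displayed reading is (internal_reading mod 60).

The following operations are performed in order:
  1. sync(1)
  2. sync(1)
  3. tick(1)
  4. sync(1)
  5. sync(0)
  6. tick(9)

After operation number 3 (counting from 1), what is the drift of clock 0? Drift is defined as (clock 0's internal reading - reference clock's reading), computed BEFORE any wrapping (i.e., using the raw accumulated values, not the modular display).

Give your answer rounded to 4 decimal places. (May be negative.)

After op 1 sync(1): ref=0.0000 raw=[0.0000 0.0000]
After op 2 sync(1): ref=0.0000 raw=[0.0000 0.0000]
After op 3 tick(1): ref=1.0000 raw=[1.5000 2.0000]
Drift of clock 0 after op 3: 1.5000 - 1.0000 = 0.5000

Answer: 0.5000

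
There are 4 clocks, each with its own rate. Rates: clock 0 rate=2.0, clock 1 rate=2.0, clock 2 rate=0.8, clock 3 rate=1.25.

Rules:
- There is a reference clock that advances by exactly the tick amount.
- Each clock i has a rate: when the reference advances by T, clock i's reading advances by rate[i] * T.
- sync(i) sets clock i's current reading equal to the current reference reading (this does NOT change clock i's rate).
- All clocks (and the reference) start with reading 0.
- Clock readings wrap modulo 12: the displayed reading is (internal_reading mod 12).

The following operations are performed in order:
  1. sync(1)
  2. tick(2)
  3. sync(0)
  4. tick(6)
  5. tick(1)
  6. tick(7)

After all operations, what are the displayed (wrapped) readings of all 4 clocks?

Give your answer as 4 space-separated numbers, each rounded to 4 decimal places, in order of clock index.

After op 1 sync(1): ref=0.0000 raw=[0.0000 0.0000 0.0000 0.0000]
After op 2 tick(2): ref=2.0000 raw=[4.0000 4.0000 1.6000 2.5000]
After op 3 sync(0): ref=2.0000 raw=[2.0000 4.0000 1.6000 2.5000]
After op 4 tick(6): ref=8.0000 raw=[14.0000 16.0000 6.4000 10.0000]
After op 5 tick(1): ref=9.0000 raw=[16.0000 18.0000 7.2000 11.2500]
After op 6 tick(7): ref=16.0000 raw=[30.0000 32.0000 12.8000 20.0000]
Wrap final raw readings (mod 12): 30.0000 mod 12 = 6.0000; 32.0000 mod 12 = 8.0000; 12.8000 mod 12 = 0.8000; 20.0000 mod 12 = 8.0000

Answer: 6.0000 8.0000 0.8000 8.0000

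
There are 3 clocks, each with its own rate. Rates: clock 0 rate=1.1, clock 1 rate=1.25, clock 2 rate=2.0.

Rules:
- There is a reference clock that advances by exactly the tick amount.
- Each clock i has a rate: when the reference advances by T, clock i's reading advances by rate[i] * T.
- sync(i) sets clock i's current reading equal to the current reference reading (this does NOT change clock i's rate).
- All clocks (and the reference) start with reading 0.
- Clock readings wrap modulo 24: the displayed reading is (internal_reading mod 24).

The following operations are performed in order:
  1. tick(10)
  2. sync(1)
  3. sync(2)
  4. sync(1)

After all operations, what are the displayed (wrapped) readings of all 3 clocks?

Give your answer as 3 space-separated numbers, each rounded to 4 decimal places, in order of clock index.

Answer: 11.0000 10.0000 10.0000

Derivation:
After op 1 tick(10): ref=10.0000 raw=[11.0000 12.5000 20.0000]
After op 2 sync(1): ref=10.0000 raw=[11.0000 10.0000 20.0000]
After op 3 sync(2): ref=10.0000 raw=[11.0000 10.0000 10.0000]
After op 4 sync(1): ref=10.0000 raw=[11.0000 10.0000 10.0000]
Wrap final raw readings (mod 24): 11.0000 mod 24 = 11.0000; 10.0000 mod 24 = 10.0000; 10.0000 mod 24 = 10.0000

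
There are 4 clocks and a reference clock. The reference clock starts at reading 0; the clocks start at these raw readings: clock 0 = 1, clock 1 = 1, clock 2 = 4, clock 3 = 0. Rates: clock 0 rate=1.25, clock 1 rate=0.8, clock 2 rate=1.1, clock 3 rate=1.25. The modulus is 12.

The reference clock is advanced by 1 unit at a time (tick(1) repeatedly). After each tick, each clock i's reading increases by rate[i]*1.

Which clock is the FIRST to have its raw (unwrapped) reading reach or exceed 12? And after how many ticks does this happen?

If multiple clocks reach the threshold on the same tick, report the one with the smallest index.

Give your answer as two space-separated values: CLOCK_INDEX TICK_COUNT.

Answer: 2 8

Derivation:
clock 0: start=1, rate=1.25, needs 12-1 = 11; ticks = ceil(11/1.25) = ceil(8.8000) = 9; reading at tick 9 = 1 + 1.25*9 = 12.2500
clock 1: start=1, rate=0.8, needs 12-1 = 11; ticks = ceil(11/0.8) = ceil(13.7500) = 14; reading at tick 14 = 1 + 0.8*14 = 12.2000
clock 2: start=4, rate=1.1, needs 12-4 = 8; ticks = ceil(8/1.1) = ceil(7.2727) = 8; reading at tick 8 = 4 + 1.1*8 = 12.8000
clock 3: start=0, rate=1.25, needs 12-0 = 12; ticks = ceil(12/1.25) = ceil(9.6000) = 10; reading at tick 10 = 0 + 1.25*10 = 12.5000
Minimum tick count = 8; winners = [2]; smallest index = 2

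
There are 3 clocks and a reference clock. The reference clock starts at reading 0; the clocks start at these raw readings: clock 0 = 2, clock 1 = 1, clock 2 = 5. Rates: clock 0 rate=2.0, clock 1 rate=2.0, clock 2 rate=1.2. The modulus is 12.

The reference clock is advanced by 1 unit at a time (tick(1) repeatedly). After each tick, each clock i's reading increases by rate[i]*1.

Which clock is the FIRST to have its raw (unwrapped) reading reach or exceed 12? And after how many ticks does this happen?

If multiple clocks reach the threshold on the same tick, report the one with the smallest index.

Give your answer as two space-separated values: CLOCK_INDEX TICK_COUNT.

clock 0: start=2, rate=2.0, needs 12-2 = 10; ticks = ceil(10/2.0) = ceil(5.0000) = 5; reading at tick 5 = 2 + 2.0*5 = 12.0000
clock 1: start=1, rate=2.0, needs 12-1 = 11; ticks = ceil(11/2.0) = ceil(5.5000) = 6; reading at tick 6 = 1 + 2.0*6 = 13.0000
clock 2: start=5, rate=1.2, needs 12-5 = 7; ticks = ceil(7/1.2) = ceil(5.8333) = 6; reading at tick 6 = 5 + 1.2*6 = 12.2000
Minimum tick count = 5; winners = [0]; smallest index = 0

Answer: 0 5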